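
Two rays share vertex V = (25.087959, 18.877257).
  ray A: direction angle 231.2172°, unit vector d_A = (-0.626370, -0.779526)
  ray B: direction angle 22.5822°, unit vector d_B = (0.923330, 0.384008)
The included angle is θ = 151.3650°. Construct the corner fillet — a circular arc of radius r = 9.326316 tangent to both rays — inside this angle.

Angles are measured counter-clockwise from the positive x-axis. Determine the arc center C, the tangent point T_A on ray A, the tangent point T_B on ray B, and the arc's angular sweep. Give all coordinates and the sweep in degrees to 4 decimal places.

center=(30.8671,11.1800) T_A=(23.5970,17.0218) T_B=(27.2857,19.7913) sweep=28.6350

bisector direction at 306.8997° = (0.600416,-0.799688)
center distance |VC| = r/sin(θ/2) = 9.326316/sin(75.6825°) = 9.625275
C = V + |VC|·bis = (30.8671,11.1800)
T_A = V + ((C−V)·d_A)·d_A = V + 2.3803·d_A = (23.5970,17.0218)
T_B = V + ((C−V)·d_B)·d_B = V + 2.3803·d_B = (27.2857,19.7913)
sweep = 180° − θ = 28.6350°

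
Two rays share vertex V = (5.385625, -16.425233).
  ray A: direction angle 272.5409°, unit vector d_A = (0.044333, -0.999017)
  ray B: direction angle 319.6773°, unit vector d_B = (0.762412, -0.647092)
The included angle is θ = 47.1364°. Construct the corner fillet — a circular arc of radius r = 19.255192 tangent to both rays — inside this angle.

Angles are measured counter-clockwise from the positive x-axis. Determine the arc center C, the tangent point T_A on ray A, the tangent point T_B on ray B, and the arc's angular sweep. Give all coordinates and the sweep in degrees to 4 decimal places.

bisector direction at 296.1091° = (0.440082,-0.897958)
center distance |VC| = r/sin(θ/2) = 19.255192/sin(23.5682°) = 48.157198
C = V + |VC|·bis = (26.5787,-59.6684)
T_A = V + ((C−V)·d_A)·d_A = V + 44.1402·d_A = (7.3425,-60.5220)
T_B = V + ((C−V)·d_B)·d_B = V + 44.1402·d_B = (39.0386,-44.9880)
sweep = 180° − θ = 132.8636°

center=(26.5787,-59.6684) T_A=(7.3425,-60.5220) T_B=(39.0386,-44.9880) sweep=132.8636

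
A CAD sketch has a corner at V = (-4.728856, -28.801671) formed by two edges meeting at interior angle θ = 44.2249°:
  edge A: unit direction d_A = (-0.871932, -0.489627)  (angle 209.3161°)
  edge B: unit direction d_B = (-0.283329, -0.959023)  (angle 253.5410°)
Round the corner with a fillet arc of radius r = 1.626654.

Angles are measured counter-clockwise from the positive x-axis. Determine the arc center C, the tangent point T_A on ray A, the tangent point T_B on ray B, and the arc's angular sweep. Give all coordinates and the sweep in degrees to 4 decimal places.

center=(-7.4232,-32.1802) T_A=(-8.2196,-30.7619) T_B=(-5.8632,-32.6411) sweep=135.7751

bisector direction at 231.4286° = (-0.623490,-0.781831)
center distance |VC| = r/sin(θ/2) = 1.626654/sin(22.1124°) = 4.321316
C = V + |VC|·bis = (-7.4232,-32.1802)
T_A = V + ((C−V)·d_A)·d_A = V + 4.0035·d_A = (-8.2196,-30.7619)
T_B = V + ((C−V)·d_B)·d_B = V + 4.0035·d_B = (-5.8632,-32.6411)
sweep = 180° − θ = 135.7751°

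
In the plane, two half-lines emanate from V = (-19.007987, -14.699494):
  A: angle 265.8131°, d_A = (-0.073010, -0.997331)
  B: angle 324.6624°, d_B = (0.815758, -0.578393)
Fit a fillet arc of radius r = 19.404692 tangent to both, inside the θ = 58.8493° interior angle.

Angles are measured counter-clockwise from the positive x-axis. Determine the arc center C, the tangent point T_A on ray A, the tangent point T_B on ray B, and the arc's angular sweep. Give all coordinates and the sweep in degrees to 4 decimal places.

center=(-2.1669,-50.4276) T_A=(-21.5198,-49.0108) T_B=(9.0567,-34.5980) sweep=121.1507

bisector direction at 295.2378° = (0.426375,-0.904546)
center distance |VC| = r/sin(θ/2) = 19.404692/sin(29.4246°) = 39.498352
C = V + |VC|·bis = (-2.1669,-50.4276)
T_A = V + ((C−V)·d_A)·d_A = V + 34.4032·d_A = (-21.5198,-49.0108)
T_B = V + ((C−V)·d_B)·d_B = V + 34.4032·d_B = (9.0567,-34.5980)
sweep = 180° − θ = 121.1507°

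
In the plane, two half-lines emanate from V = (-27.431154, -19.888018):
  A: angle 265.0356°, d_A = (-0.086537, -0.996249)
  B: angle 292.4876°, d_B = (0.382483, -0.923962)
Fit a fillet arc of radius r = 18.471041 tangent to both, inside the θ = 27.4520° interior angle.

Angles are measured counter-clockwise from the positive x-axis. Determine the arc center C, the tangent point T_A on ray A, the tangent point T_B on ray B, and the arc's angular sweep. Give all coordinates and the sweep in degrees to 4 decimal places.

bisector direction at 278.7616° = (0.152323,-0.988331)
center distance |VC| = r/sin(θ/2) = 18.471041/sin(13.7260°) = 77.845242
C = V + |VC|·bis = (-15.5735,-96.8249)
T_A = V + ((C−V)·d_A)·d_A = V + 75.6221·d_A = (-33.9752,-95.2264)
T_B = V + ((C−V)·d_B)·d_B = V + 75.6221·d_B = (1.4931,-89.7600)
sweep = 180° − θ = 152.5480°

center=(-15.5735,-96.8249) T_A=(-33.9752,-95.2264) T_B=(1.4931,-89.7600) sweep=152.5480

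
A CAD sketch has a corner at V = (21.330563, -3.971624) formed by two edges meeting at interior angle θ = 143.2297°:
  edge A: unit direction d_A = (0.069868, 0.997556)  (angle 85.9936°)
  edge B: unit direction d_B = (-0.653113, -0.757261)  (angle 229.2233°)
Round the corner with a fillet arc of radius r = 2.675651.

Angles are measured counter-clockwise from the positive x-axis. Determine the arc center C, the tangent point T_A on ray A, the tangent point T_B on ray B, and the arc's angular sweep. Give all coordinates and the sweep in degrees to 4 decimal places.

center=(18.7236,-2.8976) T_A=(21.3927,-3.0845) T_B=(20.7497,-4.6451) sweep=36.7703

bisector direction at 157.6085° = (-0.924602,0.380934)
center distance |VC| = r/sin(θ/2) = 2.675651/sin(71.6149°) = 2.819568
C = V + |VC|·bis = (18.7236,-2.8976)
T_A = V + ((C−V)·d_A)·d_A = V + 0.8893·d_A = (21.3927,-3.0845)
T_B = V + ((C−V)·d_B)·d_B = V + 0.8893·d_B = (20.7497,-4.6451)
sweep = 180° − θ = 36.7703°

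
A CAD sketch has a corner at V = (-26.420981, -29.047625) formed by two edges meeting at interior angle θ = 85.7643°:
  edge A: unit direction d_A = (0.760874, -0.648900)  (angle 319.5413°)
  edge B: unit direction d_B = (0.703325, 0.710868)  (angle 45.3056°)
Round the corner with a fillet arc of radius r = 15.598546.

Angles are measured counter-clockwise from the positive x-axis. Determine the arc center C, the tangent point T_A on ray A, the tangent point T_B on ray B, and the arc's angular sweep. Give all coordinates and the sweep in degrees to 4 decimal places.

bisector direction at 2.4234° = (0.999106,0.042285)
center distance |VC| = r/sin(θ/2) = 15.598546/sin(42.8822°) = 22.922432
C = V + |VC|·bis = (-3.5191,-28.0784)
T_A = V + ((C−V)·d_A)·d_A = V + 16.7965·d_A = (-13.6409,-39.9469)
T_B = V + ((C−V)·d_B)·d_B = V + 16.7965·d_B = (-14.6076,-17.1075)
sweep = 180° − θ = 94.2357°

center=(-3.5191,-28.0784) T_A=(-13.6409,-39.9469) T_B=(-14.6076,-17.1075) sweep=94.2357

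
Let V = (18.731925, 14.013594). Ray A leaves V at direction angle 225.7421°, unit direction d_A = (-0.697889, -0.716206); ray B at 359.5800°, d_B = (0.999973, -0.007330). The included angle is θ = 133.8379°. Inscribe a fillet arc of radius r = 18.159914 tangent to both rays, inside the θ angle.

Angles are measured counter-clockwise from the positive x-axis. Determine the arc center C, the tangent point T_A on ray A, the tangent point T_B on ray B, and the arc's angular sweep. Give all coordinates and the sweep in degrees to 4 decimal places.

center=(26.3374,-4.2026) T_A=(13.3311,8.4710) T_B=(26.4705,13.9569) sweep=46.1621

bisector direction at 292.6610° = (0.385279,-0.922800)
center distance |VC| = r/sin(θ/2) = 18.159914/sin(66.9189°) = 19.740084
C = V + |VC|·bis = (26.3374,-4.2026)
T_A = V + ((C−V)·d_A)·d_A = V + 7.7388·d_A = (13.3311,8.4710)
T_B = V + ((C−V)·d_B)·d_B = V + 7.7388·d_B = (26.4705,13.9569)
sweep = 180° − θ = 46.1621°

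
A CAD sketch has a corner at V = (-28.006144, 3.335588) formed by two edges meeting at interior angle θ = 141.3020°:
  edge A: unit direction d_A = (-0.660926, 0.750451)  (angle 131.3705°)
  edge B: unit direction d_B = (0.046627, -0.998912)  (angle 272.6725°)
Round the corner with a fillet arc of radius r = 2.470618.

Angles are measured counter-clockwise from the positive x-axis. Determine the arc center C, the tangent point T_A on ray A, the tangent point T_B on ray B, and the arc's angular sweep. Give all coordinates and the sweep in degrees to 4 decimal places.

center=(-30.4336,2.3538) T_A=(-28.5795,3.9867) T_B=(-27.9657,2.4690) sweep=38.6980

bisector direction at 202.0215° = (-0.927043,-0.374954)
center distance |VC| = r/sin(θ/2) = 2.470618/sin(70.6510°) = 2.618517
C = V + |VC|·bis = (-30.4336,2.3538)
T_A = V + ((C−V)·d_A)·d_A = V + 0.8676·d_A = (-28.5795,3.9867)
T_B = V + ((C−V)·d_B)·d_B = V + 0.8676·d_B = (-27.9657,2.4690)
sweep = 180° − θ = 38.6980°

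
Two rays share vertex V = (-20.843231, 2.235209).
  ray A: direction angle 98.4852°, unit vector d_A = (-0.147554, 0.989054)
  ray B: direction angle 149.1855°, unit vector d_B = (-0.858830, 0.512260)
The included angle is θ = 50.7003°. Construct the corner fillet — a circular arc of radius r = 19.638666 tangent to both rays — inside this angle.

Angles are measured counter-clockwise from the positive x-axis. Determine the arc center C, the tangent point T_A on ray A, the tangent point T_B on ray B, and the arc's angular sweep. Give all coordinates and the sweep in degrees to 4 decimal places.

center=(-46.3833,40.3357) T_A=(-26.9596,43.2335) T_B=(-56.4434,23.4694) sweep=129.2997

bisector direction at 123.8354° = (-0.556808,0.830641)
center distance |VC| = r/sin(θ/2) = 19.638666/sin(25.3501°) = 45.868762
C = V + |VC|·bis = (-46.3833,40.3357)
T_A = V + ((C−V)·d_A)·d_A = V + 41.4520·d_A = (-26.9596,43.2335)
T_B = V + ((C−V)·d_B)·d_B = V + 41.4520·d_B = (-56.4434,23.4694)
sweep = 180° − θ = 129.2997°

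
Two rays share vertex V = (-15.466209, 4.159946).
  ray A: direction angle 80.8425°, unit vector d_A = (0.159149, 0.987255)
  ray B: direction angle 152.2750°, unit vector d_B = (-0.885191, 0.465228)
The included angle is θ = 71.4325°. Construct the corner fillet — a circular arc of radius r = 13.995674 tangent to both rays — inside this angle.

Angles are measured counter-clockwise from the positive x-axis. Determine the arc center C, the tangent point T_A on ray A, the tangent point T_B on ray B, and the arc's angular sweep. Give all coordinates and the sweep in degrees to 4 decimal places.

center=(-26.1856,25.6046) T_A=(-12.3683,23.3772) T_B=(-32.6968,13.2158) sweep=108.5675

bisector direction at 116.5587° = (-0.447115,0.894476)
center distance |VC| = r/sin(θ/2) = 13.995674/sin(35.7163°) = 23.974575
C = V + |VC|·bis = (-26.1856,25.6046)
T_A = V + ((C−V)·d_A)·d_A = V + 19.4654·d_A = (-12.3683,23.3772)
T_B = V + ((C−V)·d_B)·d_B = V + 19.4654·d_B = (-32.6968,13.2158)
sweep = 180° − θ = 108.5675°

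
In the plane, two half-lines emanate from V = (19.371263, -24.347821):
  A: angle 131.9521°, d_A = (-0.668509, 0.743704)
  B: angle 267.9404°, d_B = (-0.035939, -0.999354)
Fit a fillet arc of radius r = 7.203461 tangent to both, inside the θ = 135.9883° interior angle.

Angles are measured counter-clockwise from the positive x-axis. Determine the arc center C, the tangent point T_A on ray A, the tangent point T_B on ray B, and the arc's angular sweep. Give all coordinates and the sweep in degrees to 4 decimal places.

bisector direction at 199.9463° = (-0.940013,-0.341138)
center distance |VC| = r/sin(θ/2) = 7.203461/sin(67.9942°) = 7.769504
C = V + |VC|·bis = (12.0678,-26.9983)
T_A = V + ((C−V)·d_A)·d_A = V + 2.9112·d_A = (17.4251,-22.1827)
T_B = V + ((C−V)·d_B)·d_B = V + 2.9112·d_B = (19.2666,-27.2572)
sweep = 180° − θ = 44.0117°

center=(12.0678,-26.9983) T_A=(17.4251,-22.1827) T_B=(19.2666,-27.2572) sweep=44.0117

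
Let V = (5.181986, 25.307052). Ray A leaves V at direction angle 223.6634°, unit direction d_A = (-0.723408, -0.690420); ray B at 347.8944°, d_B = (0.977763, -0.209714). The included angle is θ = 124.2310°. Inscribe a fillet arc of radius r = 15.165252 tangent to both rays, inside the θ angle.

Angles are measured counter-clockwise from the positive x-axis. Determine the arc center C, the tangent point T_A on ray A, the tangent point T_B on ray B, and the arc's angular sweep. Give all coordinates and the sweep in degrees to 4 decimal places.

center=(9.8475,8.7962) T_A=(-0.6229,19.7669) T_B=(13.0279,23.6242) sweep=55.7690

bisector direction at 285.7789° = (0.271926,-0.962318)
center distance |VC| = r/sin(θ/2) = 15.165252/sin(62.1155°) = 17.157355
C = V + |VC|·bis = (9.8475,8.7962)
T_A = V + ((C−V)·d_A)·d_A = V + 8.0243·d_A = (-0.6229,19.7669)
T_B = V + ((C−V)·d_B)·d_B = V + 8.0243·d_B = (13.0279,23.6242)
sweep = 180° − θ = 55.7690°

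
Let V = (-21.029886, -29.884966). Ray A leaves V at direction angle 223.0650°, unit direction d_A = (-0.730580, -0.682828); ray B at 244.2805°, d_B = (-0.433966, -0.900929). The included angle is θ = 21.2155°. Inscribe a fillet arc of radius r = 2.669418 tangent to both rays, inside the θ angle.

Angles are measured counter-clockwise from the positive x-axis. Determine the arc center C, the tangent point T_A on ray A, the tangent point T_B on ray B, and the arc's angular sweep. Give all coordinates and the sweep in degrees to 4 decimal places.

bisector direction at 233.6728° = (-0.592396,-0.805647)
center distance |VC| = r/sin(θ/2) = 2.669418/sin(10.6077°) = 14.501063
C = V + |VC|·bis = (-29.6203,-41.5677)
T_A = V + ((C−V)·d_A)·d_A = V + 14.2532·d_A = (-31.4430,-39.6175)
T_B = V + ((C−V)·d_B)·d_B = V + 14.2532·d_B = (-27.2153,-42.7261)
sweep = 180° − θ = 158.7845°

center=(-29.6203,-41.5677) T_A=(-31.4430,-39.6175) T_B=(-27.2153,-42.7261) sweep=158.7845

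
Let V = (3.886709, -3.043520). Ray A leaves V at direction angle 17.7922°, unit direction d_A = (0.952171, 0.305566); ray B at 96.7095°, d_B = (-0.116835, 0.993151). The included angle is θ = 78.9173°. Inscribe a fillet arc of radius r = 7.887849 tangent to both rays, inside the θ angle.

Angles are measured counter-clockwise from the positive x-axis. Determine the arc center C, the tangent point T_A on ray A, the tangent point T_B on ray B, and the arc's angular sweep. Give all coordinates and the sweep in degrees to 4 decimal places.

center=(10.6009,7.3952) T_A=(13.0112,-0.1153) T_B=(2.7671,6.4737) sweep=101.0827

bisector direction at 57.2509° = (0.540962,0.841047)
center distance |VC| = r/sin(θ/2) = 7.887849/sin(39.4586°) = 12.411623
C = V + |VC|·bis = (10.6009,7.3952)
T_A = V + ((C−V)·d_A)·d_A = V + 9.5828·d_A = (13.0112,-0.1153)
T_B = V + ((C−V)·d_B)·d_B = V + 9.5828·d_B = (2.7671,6.4737)
sweep = 180° − θ = 101.0827°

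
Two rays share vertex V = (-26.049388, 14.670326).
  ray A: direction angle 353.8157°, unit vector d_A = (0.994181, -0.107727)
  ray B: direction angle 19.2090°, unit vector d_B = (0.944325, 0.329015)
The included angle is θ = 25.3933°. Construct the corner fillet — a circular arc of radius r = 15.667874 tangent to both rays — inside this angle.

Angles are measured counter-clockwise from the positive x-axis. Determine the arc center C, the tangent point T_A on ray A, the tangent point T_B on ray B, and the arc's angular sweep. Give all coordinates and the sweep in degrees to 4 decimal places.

bisector direction at 6.5124° = (0.993547,0.113417)
center distance |VC| = r/sin(θ/2) = 15.667874/sin(12.6966°) = 71.285925
C = V + |VC|·bis = (44.7766,22.7554)
T_A = V + ((C−V)·d_A)·d_A = V + 69.5428·d_A = (43.0887,7.1787)
T_B = V + ((C−V)·d_B)·d_B = V + 69.5428·d_B = (39.6216,37.5509)
sweep = 180° − θ = 154.6067°

center=(44.7766,22.7554) T_A=(43.0887,7.1787) T_B=(39.6216,37.5509) sweep=154.6067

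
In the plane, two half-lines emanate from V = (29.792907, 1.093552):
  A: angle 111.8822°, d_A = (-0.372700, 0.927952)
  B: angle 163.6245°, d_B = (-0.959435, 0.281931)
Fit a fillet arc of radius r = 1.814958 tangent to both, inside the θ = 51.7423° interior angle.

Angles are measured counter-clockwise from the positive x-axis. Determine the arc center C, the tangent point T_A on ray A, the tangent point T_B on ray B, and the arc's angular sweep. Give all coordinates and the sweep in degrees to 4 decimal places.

center=(26.7139,3.8900) T_A=(28.3981,4.5665) T_B=(26.2022,2.1487) sweep=128.2577

bisector direction at 137.7533° = (-0.740257,0.672324)
center distance |VC| = r/sin(θ/2) = 1.814958/sin(25.8712°) = 4.159420
C = V + |VC|·bis = (26.7139,3.8900)
T_A = V + ((C−V)·d_A)·d_A = V + 3.7426·d_A = (28.3981,4.5665)
T_B = V + ((C−V)·d_B)·d_B = V + 3.7426·d_B = (26.2022,2.1487)
sweep = 180° − θ = 128.2577°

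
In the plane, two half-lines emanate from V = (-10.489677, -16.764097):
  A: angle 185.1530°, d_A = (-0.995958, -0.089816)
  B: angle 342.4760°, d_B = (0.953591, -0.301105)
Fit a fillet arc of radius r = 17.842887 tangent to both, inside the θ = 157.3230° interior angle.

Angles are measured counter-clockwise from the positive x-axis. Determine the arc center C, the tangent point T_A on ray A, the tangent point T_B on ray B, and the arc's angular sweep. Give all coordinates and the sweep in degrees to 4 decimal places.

bisector direction at 263.8145° = (-0.107748,-0.994178)
center distance |VC| = r/sin(θ/2) = 17.842887/sin(78.6615°) = 18.198063
C = V + |VC|·bis = (-12.4505,-34.8562)
T_A = V + ((C−V)·d_A)·d_A = V + 3.5778·d_A = (-14.0530,-17.0854)
T_B = V + ((C−V)·d_B)·d_B = V + 3.5778·d_B = (-7.0779,-17.8414)
sweep = 180° − θ = 22.6770°

center=(-12.4505,-34.8562) T_A=(-14.0530,-17.0854) T_B=(-7.0779,-17.8414) sweep=22.6770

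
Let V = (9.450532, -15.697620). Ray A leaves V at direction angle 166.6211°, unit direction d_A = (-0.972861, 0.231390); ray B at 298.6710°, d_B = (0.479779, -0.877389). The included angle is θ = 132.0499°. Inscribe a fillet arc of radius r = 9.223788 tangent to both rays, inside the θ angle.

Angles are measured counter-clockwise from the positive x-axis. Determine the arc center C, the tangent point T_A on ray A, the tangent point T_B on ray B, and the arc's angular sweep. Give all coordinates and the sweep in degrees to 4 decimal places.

bisector direction at 232.6461° = (-0.606737,-0.794903)
center distance |VC| = r/sin(θ/2) = 9.223788/sin(66.0250°) = 10.094737
C = V + |VC|·bis = (3.3257,-23.7220)
T_A = V + ((C−V)·d_A)·d_A = V + 4.1019·d_A = (5.4600,-14.7485)
T_B = V + ((C−V)·d_B)·d_B = V + 4.1019·d_B = (11.4185,-19.2966)
sweep = 180° − θ = 47.9501°

center=(3.3257,-23.7220) T_A=(5.4600,-14.7485) T_B=(11.4185,-19.2966) sweep=47.9501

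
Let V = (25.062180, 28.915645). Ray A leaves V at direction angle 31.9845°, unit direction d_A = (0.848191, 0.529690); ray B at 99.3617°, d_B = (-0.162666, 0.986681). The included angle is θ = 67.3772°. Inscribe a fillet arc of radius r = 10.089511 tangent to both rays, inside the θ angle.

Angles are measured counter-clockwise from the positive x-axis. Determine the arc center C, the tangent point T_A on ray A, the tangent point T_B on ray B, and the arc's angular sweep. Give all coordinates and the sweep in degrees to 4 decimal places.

bisector direction at 65.6731° = (0.411942,0.911210)
center distance |VC| = r/sin(θ/2) = 10.089511/sin(33.6886°) = 18.189823
C = V + |VC|·bis = (32.5553,45.4904)
T_A = V + ((C−V)·d_A)·d_A = V + 15.1351·d_A = (37.8996,36.9326)
T_B = V + ((C−V)·d_B)·d_B = V + 15.1351·d_B = (22.6002,43.8492)
sweep = 180° − θ = 112.6228°

center=(32.5553,45.4904) T_A=(37.8996,36.9326) T_B=(22.6002,43.8492) sweep=112.6228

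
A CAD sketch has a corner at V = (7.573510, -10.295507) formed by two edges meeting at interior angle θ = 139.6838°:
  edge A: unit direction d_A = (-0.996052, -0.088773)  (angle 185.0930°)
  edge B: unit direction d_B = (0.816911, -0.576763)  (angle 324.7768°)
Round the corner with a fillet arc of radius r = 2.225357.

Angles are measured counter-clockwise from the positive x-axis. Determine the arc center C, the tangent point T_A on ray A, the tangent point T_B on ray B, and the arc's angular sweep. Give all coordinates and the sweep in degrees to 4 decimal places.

center=(6.9574,-12.5846) T_A=(6.7598,-10.3680) T_B=(8.2409,-10.7667) sweep=40.3162

bisector direction at 254.9349° = (-0.259916,-0.965631)
center distance |VC| = r/sin(θ/2) = 2.225357/sin(69.8419°) = 2.370565
C = V + |VC|·bis = (6.9574,-12.5846)
T_A = V + ((C−V)·d_A)·d_A = V + 0.8169·d_A = (6.7598,-10.3680)
T_B = V + ((C−V)·d_B)·d_B = V + 0.8169·d_B = (8.2409,-10.7667)
sweep = 180° − θ = 40.3162°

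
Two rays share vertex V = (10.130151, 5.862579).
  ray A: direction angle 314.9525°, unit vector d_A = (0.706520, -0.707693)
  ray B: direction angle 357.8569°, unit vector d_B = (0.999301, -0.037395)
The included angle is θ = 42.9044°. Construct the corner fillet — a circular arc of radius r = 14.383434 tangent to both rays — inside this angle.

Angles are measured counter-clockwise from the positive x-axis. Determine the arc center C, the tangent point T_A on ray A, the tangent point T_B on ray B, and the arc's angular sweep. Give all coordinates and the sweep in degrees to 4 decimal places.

bisector direction at 336.4047° = (0.916396,-0.400274)
center distance |VC| = r/sin(θ/2) = 14.383434/sin(21.4522°) = 39.328563
C = V + |VC|·bis = (46.1707,-9.8796)
T_A = V + ((C−V)·d_A)·d_A = V + 36.6040·d_A = (35.9916,-20.0418)
T_B = V + ((C−V)·d_B)·d_B = V + 36.6040·d_B = (46.7085,4.4938)
sweep = 180° − θ = 137.0956°

center=(46.1707,-9.8796) T_A=(35.9916,-20.0418) T_B=(46.7085,4.4938) sweep=137.0956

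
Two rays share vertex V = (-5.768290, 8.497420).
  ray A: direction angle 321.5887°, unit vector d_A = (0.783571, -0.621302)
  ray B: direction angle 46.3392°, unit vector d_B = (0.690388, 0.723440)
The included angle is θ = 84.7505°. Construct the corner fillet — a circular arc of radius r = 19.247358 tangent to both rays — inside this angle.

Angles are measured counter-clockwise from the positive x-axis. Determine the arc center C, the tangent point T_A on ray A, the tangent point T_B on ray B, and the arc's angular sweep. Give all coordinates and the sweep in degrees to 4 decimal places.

center=(22.7210,10.4716) T_A=(10.7626,-4.6101) T_B=(8.7967,23.7597) sweep=95.2495

bisector direction at 3.9640° = (0.997608,0.069129)
center distance |VC| = r/sin(θ/2) = 19.247358/sin(42.3753°) = 28.557617
C = V + |VC|·bis = (22.7210,10.4716)
T_A = V + ((C−V)·d_A)·d_A = V + 21.0968·d_A = (10.7626,-4.6101)
T_B = V + ((C−V)·d_B)·d_B = V + 21.0968·d_B = (8.7967,23.7597)
sweep = 180° − θ = 95.2495°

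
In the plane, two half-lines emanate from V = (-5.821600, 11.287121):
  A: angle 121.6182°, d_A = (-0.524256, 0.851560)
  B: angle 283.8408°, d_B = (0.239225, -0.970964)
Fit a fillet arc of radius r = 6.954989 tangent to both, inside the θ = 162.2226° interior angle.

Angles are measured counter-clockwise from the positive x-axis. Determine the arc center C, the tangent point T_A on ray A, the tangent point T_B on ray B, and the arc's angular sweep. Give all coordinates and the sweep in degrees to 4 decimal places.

center=(-12.3144,8.5672) T_A=(-6.3918,12.2134) T_B=(-5.5614,10.2310) sweep=17.7774

bisector direction at 202.7295° = (-0.922339,-0.386381)
center distance |VC| = r/sin(θ/2) = 6.954989/sin(81.1113°) = 7.039531
C = V + |VC|·bis = (-12.3144,8.5672)
T_A = V + ((C−V)·d_A)·d_A = V + 1.0877·d_A = (-6.3918,12.2134)
T_B = V + ((C−V)·d_B)·d_B = V + 1.0877·d_B = (-5.5614,10.2310)
sweep = 180° − θ = 17.7774°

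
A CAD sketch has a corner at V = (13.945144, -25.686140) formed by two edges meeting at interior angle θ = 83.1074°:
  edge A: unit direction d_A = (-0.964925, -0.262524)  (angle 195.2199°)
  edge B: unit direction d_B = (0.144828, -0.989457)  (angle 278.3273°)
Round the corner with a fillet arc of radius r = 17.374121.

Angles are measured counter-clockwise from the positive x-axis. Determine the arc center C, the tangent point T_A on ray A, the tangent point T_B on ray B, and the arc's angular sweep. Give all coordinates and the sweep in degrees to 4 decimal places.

bisector direction at 236.7736° = (-0.547949,-0.836512)
center distance |VC| = r/sin(θ/2) = 17.374121/sin(41.5537°) = 26.192601
C = V + |VC|·bis = (-0.4071,-47.5966)
T_A = V + ((C−V)·d_A)·d_A = V + 19.6008·d_A = (-4.9682,-30.8318)
T_B = V + ((C−V)·d_B)·d_B = V + 19.6008·d_B = (16.7839,-45.0803)
sweep = 180° − θ = 96.8926°

center=(-0.4071,-47.5966) T_A=(-4.9682,-30.8318) T_B=(16.7839,-45.0803) sweep=96.8926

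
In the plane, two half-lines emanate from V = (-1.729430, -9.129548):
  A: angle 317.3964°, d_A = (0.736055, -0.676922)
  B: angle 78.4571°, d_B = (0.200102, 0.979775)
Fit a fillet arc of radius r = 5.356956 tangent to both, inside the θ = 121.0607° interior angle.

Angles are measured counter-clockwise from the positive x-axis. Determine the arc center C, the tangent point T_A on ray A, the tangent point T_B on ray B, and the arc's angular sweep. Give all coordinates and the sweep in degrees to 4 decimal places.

bisector direction at 17.9268° = (0.951451,0.307801)
center distance |VC| = r/sin(θ/2) = 5.356956/sin(60.5303°) = 6.153061
C = V + |VC|·bis = (4.1249,-7.2356)
T_A = V + ((C−V)·d_A)·d_A = V + 3.0271·d_A = (0.4987,-11.1786)
T_B = V + ((C−V)·d_B)·d_B = V + 3.0271·d_B = (-1.1237,-6.1637)
sweep = 180° − θ = 58.9393°

center=(4.1249,-7.2356) T_A=(0.4987,-11.1786) T_B=(-1.1237,-6.1637) sweep=58.9393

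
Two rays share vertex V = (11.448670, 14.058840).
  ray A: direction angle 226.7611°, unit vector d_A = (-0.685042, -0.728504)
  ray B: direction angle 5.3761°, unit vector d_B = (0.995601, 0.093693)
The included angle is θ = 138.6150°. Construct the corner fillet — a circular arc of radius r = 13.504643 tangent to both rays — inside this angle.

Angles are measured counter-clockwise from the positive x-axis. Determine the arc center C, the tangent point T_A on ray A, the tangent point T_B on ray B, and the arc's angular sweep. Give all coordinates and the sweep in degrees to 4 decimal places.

center=(17.7925,1.0915) T_A=(7.9543,10.3428) T_B=(16.5272,14.5368) sweep=41.3850

bisector direction at 296.0686° = (0.439447,-0.898269)
center distance |VC| = r/sin(θ/2) = 13.504643/sin(69.3075°) = 14.435899
C = V + |VC|·bis = (17.7925,1.0915)
T_A = V + ((C−V)·d_A)·d_A = V + 5.1010·d_A = (7.9543,10.3428)
T_B = V + ((C−V)·d_B)·d_B = V + 5.1010·d_B = (16.5272,14.5368)
sweep = 180° − θ = 41.3850°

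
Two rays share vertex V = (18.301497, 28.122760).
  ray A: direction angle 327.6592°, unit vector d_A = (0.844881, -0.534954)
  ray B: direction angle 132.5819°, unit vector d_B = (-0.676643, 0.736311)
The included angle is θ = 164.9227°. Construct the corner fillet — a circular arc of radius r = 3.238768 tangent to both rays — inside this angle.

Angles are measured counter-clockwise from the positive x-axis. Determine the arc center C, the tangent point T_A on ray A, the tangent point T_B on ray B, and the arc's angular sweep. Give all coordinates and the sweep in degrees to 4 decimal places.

bisector direction at 50.1206° = (0.641174,0.767395)
center distance |VC| = r/sin(θ/2) = 3.238768/sin(82.4613°) = 3.267006
C = V + |VC|·bis = (20.3962,30.6298)
T_A = V + ((C−V)·d_A)·d_A = V + 0.4286·d_A = (18.6636,27.8935)
T_B = V + ((C−V)·d_B)·d_B = V + 0.4286·d_B = (18.0115,28.4384)
sweep = 180° − θ = 15.0773°

center=(20.3962,30.6298) T_A=(18.6636,27.8935) T_B=(18.0115,28.4384) sweep=15.0773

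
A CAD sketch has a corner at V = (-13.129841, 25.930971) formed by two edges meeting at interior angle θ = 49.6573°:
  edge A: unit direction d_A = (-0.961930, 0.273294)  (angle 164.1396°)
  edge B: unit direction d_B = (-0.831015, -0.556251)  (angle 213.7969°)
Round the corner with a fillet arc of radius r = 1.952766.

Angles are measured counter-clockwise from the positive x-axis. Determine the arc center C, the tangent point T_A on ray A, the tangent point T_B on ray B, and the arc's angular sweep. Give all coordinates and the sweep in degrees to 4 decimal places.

bisector direction at 188.9683° = (-0.987775,-0.155887)
center distance |VC| = r/sin(θ/2) = 1.952766/sin(24.8286°) = 4.650484
C = V + |VC|·bis = (-17.7235,25.2060)
T_A = V + ((C−V)·d_A)·d_A = V + 4.2206·d_A = (-17.1898,27.0844)
T_B = V + ((C−V)·d_B)·d_B = V + 4.2206·d_B = (-16.6372,23.5832)
sweep = 180° − θ = 130.3427°

center=(-17.7235,25.2060) T_A=(-17.1898,27.0844) T_B=(-16.6372,23.5832) sweep=130.3427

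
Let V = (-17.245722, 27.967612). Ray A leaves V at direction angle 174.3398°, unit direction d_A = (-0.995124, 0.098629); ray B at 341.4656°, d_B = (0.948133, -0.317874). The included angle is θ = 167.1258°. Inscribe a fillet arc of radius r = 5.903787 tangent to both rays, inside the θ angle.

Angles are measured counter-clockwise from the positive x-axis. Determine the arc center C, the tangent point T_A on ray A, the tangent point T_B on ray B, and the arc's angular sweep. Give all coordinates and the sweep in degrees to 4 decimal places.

bisector direction at 257.9027° = (-0.209572,-0.977793)
center distance |VC| = r/sin(θ/2) = 5.903787/sin(83.5629°) = 5.941243
C = V + |VC|·bis = (-18.4908,22.1583)
T_A = V + ((C−V)·d_A)·d_A = V + 0.6661·d_A = (-17.9086,28.0333)
T_B = V + ((C−V)·d_B)·d_B = V + 0.6661·d_B = (-16.6142,27.7559)
sweep = 180° − θ = 12.8742°

center=(-18.4908,22.1583) T_A=(-17.9086,28.0333) T_B=(-16.6142,27.7559) sweep=12.8742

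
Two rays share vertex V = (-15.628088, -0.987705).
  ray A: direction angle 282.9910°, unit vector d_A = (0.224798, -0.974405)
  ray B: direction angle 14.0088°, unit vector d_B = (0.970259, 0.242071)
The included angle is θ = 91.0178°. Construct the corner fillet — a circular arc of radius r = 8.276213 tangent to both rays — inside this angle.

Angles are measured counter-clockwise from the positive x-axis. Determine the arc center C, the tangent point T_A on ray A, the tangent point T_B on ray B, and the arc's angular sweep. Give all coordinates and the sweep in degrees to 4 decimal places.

bisector direction at 328.4999° = (0.852639,-0.522500)
center distance |VC| = r/sin(θ/2) = 8.276213/sin(45.5089°) = 11.601745
C = V + |VC|·bis = (-5.7360,-7.0496)
T_A = V + ((C−V)·d_A)·d_A = V + 8.1305·d_A = (-13.8004,-8.9101)
T_B = V + ((C−V)·d_B)·d_B = V + 8.1305·d_B = (-7.7394,0.9804)
sweep = 180° − θ = 88.9822°

center=(-5.7360,-7.0496) T_A=(-13.8004,-8.9101) T_B=(-7.7394,0.9804) sweep=88.9822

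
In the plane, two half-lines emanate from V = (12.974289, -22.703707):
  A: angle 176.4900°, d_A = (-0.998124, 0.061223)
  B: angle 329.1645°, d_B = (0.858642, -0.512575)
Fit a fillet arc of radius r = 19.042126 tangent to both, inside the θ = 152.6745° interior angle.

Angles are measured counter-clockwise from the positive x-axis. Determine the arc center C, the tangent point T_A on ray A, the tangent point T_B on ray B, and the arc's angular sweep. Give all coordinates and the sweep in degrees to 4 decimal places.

center=(7.1883,-41.4267) T_A=(8.3541,-22.4203) T_B=(16.9488,-25.0763) sweep=27.3255

bisector direction at 252.8273° = (-0.295254,-0.955419)
center distance |VC| = r/sin(θ/2) = 19.042126/sin(76.3372°) = 19.596655
C = V + |VC|·bis = (7.1883,-41.4267)
T_A = V + ((C−V)·d_A)·d_A = V + 4.6289·d_A = (8.3541,-22.4203)
T_B = V + ((C−V)·d_B)·d_B = V + 4.6289·d_B = (16.9488,-25.0763)
sweep = 180° − θ = 27.3255°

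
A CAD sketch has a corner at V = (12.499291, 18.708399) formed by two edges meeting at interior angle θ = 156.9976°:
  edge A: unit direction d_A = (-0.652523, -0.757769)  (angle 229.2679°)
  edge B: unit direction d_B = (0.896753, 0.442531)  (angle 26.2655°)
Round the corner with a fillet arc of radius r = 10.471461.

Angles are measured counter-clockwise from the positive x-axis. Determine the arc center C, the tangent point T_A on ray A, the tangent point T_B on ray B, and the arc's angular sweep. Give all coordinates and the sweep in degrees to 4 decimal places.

center=(19.0439,10.2610) T_A=(11.1090,17.0938) T_B=(14.4100,19.6513) sweep=23.0024

bisector direction at 307.7667° = (0.612448,-0.790511)
center distance |VC| = r/sin(θ/2) = 10.471461/sin(78.4988°) = 10.686031
C = V + |VC|·bis = (19.0439,10.2610)
T_A = V + ((C−V)·d_A)·d_A = V + 2.1307·d_A = (11.1090,17.0938)
T_B = V + ((C−V)·d_B)·d_B = V + 2.1307·d_B = (14.4100,19.6513)
sweep = 180° − θ = 23.0024°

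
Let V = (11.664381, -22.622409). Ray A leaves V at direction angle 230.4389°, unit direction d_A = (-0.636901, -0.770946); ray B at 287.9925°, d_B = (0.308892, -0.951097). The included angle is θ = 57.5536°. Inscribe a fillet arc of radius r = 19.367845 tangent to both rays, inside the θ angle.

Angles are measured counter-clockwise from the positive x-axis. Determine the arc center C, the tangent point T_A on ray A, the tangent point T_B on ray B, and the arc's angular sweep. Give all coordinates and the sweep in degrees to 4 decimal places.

center=(4.1364,-62.1443) T_A=(-10.7952,-49.8089) T_B=(22.5571,-56.1617) sweep=122.4464

bisector direction at 259.2157° = (-0.187112,-0.982339)
center distance |VC| = r/sin(θ/2) = 19.367845/sin(28.7768°) = 40.232433
C = V + |VC|·bis = (4.1364,-62.1443)
T_A = V + ((C−V)·d_A)·d_A = V + 35.2638·d_A = (-10.7952,-49.8089)
T_B = V + ((C−V)·d_B)·d_B = V + 35.2638·d_B = (22.5571,-56.1617)
sweep = 180° − θ = 122.4464°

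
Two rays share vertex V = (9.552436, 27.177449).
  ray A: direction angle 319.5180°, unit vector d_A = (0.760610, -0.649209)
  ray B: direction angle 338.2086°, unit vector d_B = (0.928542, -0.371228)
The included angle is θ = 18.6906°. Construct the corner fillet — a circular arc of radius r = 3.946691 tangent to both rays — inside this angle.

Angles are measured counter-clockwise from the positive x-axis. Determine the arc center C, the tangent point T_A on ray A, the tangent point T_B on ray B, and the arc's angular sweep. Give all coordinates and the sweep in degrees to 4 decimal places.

bisector direction at 328.8633° = (0.855936,-0.517082)
center distance |VC| = r/sin(θ/2) = 3.946691/sin(9.3453°) = 24.304677
C = V + |VC|·bis = (30.3557,14.6099)
T_A = V + ((C−V)·d_A)·d_A = V + 23.9821·d_A = (27.7935,11.6081)
T_B = V + ((C−V)·d_B)·d_B = V + 23.9821·d_B = (31.8208,18.2746)
sweep = 180° − θ = 161.3094°

center=(30.3557,14.6099) T_A=(27.7935,11.6081) T_B=(31.8208,18.2746) sweep=161.3094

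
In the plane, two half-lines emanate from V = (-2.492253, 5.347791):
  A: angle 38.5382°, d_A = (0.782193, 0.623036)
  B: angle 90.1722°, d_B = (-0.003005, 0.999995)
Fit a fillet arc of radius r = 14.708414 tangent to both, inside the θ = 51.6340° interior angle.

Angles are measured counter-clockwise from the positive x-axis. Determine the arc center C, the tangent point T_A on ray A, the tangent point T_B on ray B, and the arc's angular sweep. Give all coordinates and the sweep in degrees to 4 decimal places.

bisector direction at 64.3552° = (0.432791,0.901494)
center distance |VC| = r/sin(θ/2) = 14.708414/sin(25.8170°) = 33.773765
C = V + |VC|·bis = (12.1247,35.7947)
T_A = V + ((C−V)·d_A)·d_A = V + 30.4028·d_A = (21.2886,24.2898)
T_B = V + ((C−V)·d_B)·d_B = V + 30.4028·d_B = (-2.5836,35.7504)
sweep = 180° − θ = 128.3660°

center=(12.1247,35.7947) T_A=(21.2886,24.2898) T_B=(-2.5836,35.7504) sweep=128.3660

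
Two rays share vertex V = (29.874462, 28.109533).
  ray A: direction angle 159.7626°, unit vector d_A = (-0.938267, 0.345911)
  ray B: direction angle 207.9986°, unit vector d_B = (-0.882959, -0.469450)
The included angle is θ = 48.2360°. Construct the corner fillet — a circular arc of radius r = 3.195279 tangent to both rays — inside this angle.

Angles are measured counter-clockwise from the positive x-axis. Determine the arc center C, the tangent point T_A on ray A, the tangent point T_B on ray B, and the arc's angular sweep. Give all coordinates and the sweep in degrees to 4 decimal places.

bisector direction at 183.8806° = (-0.997707,-0.067677)
center distance |VC| = r/sin(θ/2) = 3.195279/sin(24.1180°) = 7.819737
C = V + |VC|·bis = (22.0727,27.5803)
T_A = V + ((C−V)·d_A)·d_A = V + 7.1371·d_A = (23.1779,30.5783)
T_B = V + ((C−V)·d_B)·d_B = V + 7.1371·d_B = (23.5727,24.7590)
sweep = 180° − θ = 131.7640°

center=(22.0727,27.5803) T_A=(23.1779,30.5783) T_B=(23.5727,24.7590) sweep=131.7640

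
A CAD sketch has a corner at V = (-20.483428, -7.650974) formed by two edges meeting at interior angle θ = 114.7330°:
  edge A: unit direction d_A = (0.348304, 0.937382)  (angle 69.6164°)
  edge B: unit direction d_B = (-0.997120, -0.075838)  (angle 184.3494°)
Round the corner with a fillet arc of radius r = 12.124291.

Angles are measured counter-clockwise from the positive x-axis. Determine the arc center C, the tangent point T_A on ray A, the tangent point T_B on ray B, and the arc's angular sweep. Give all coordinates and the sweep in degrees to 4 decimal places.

bisector direction at 126.9829° = (-0.601577,0.798815)
center distance |VC| = r/sin(θ/2) = 12.124291/sin(57.3665°) = 14.397049
C = V + |VC|·bis = (-29.1444,3.8496)
T_A = V + ((C−V)·d_A)·d_A = V + 7.7638·d_A = (-17.7793,-0.3733)
T_B = V + ((C−V)·d_B)·d_B = V + 7.7638·d_B = (-28.2249,-8.2398)
sweep = 180° − θ = 65.2670°

center=(-29.1444,3.8496) T_A=(-17.7793,-0.3733) T_B=(-28.2249,-8.2398) sweep=65.2670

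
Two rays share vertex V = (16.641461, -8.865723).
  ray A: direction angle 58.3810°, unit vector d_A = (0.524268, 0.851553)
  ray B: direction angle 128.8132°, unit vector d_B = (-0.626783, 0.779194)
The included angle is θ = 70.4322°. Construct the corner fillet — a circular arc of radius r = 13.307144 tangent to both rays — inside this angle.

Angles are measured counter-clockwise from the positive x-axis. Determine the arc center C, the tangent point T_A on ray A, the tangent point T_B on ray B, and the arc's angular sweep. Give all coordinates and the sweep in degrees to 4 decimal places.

center=(15.1937,14.1650) T_A=(26.5254,7.1885) T_B=(4.8248,5.8243) sweep=109.5678

bisector direction at 93.5971° = (-0.062740,0.998030)
center distance |VC| = r/sin(θ/2) = 13.307144/sin(35.2161°) = 23.076163
C = V + |VC|·bis = (15.1937,14.1650)
T_A = V + ((C−V)·d_A)·d_A = V + 18.8528·d_A = (26.5254,7.1885)
T_B = V + ((C−V)·d_B)·d_B = V + 18.8528·d_B = (4.8248,5.8243)
sweep = 180° − θ = 109.5678°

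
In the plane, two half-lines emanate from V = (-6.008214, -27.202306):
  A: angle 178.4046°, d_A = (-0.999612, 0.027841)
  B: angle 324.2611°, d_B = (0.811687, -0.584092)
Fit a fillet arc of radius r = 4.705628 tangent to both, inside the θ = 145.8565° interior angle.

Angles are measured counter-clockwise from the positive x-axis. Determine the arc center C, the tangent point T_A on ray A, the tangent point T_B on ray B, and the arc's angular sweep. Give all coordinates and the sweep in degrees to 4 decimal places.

bisector direction at 251.3329° = (-0.320070,-0.947394)
center distance |VC| = r/sin(θ/2) = 4.705628/sin(72.9283°) = 4.922525
C = V + |VC|·bis = (-7.5838,-31.8659)
T_A = V + ((C−V)·d_A)·d_A = V + 1.4451·d_A = (-7.4528,-27.1621)
T_B = V + ((C−V)·d_B)·d_B = V + 1.4451·d_B = (-4.8352,-28.0464)
sweep = 180° − θ = 34.1435°

center=(-7.5838,-31.8659) T_A=(-7.4528,-27.1621) T_B=(-4.8352,-28.0464) sweep=34.1435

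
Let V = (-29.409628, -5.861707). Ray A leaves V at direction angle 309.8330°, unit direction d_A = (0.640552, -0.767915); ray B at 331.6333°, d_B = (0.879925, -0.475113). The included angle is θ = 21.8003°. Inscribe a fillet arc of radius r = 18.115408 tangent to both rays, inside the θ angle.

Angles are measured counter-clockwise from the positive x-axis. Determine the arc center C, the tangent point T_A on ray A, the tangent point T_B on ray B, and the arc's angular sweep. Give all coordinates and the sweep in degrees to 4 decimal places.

bisector direction at 320.7332° = (0.774207,-0.632933)
center distance |VC| = r/sin(θ/2) = 18.115408/sin(10.9002°) = 95.799039
C = V + |VC|·bis = (44.7586,-66.4961)
T_A = V + ((C−V)·d_A)·d_A = V + 94.0707·d_A = (30.8475,-78.0999)
T_B = V + ((C−V)·d_B)·d_B = V + 94.0707·d_B = (53.3655,-50.5559)
sweep = 180° − θ = 158.1997°

center=(44.7586,-66.4961) T_A=(30.8475,-78.0999) T_B=(53.3655,-50.5559) sweep=158.1997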